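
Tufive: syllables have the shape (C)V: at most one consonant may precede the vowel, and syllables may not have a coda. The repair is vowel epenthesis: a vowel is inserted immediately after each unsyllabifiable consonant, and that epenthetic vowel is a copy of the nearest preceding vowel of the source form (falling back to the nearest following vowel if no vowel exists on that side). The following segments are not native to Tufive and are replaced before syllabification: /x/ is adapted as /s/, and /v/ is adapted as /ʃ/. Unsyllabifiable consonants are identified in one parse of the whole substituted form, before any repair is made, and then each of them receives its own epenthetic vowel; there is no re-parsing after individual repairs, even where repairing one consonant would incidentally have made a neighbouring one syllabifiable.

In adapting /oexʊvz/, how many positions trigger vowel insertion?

2

After substitution the input is /oesʊʃz/.
The unsyllabifiable consonants are /ʃ/, /z/; each receives one epenthetic vowel.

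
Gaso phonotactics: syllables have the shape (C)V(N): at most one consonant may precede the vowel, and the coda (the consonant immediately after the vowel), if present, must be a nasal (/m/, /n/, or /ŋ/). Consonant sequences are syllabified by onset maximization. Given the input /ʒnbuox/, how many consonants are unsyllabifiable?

Under (C)V(N), the unsyllabifiable consonants are /ʒ/, /n/, /x/ (only a nasal (/m/, /n/, or /ŋ/) is licensed in coda position; onsets are limited to one consonant).

3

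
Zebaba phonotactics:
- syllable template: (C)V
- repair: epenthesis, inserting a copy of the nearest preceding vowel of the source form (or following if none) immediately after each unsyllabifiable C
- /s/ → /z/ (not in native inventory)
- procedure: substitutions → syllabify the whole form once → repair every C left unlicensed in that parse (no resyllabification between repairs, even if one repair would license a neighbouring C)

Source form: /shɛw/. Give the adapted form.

zɛhɛwɛ

Substitution: /s/ → /z/, giving /zhɛw/.
Under (C)V, the unsyllabifiable consonants are /z/, /w/ (no codas are permitted; onsets are limited to one consonant).
Epenthesis after each stranded consonant: /z/ → /zɛ/, /w/ → /wɛ/.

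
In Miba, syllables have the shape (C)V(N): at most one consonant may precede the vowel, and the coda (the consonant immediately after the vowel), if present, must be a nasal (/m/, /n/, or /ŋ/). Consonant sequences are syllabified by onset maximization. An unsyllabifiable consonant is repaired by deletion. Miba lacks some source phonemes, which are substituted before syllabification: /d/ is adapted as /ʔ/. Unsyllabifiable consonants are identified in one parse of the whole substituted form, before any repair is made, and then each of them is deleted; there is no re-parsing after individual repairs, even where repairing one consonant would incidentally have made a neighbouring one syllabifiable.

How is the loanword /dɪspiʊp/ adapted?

ʔɪpiʊ

Substitution: /d/ → /ʔ/, giving /ʔɪspiʊp/.
Under (C)V(N), the unsyllabifiable consonants are /s/, /p/ (only a nasal (/m/, /n/, or /ŋ/) is licensed in coda position; onsets are limited to one consonant).
Deleting the stranded consonants removes /s/, /p/.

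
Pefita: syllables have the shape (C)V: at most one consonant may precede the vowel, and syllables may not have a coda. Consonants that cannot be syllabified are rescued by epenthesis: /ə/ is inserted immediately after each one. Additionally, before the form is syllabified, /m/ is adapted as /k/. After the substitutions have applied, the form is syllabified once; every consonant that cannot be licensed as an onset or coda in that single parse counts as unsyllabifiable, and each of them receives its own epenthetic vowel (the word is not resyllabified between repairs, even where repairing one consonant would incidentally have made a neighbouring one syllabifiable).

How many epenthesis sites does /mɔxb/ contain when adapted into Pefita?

2

After substitution the input is /kɔxb/.
The unsyllabifiable consonants are /x/, /b/; each receives one epenthetic vowel.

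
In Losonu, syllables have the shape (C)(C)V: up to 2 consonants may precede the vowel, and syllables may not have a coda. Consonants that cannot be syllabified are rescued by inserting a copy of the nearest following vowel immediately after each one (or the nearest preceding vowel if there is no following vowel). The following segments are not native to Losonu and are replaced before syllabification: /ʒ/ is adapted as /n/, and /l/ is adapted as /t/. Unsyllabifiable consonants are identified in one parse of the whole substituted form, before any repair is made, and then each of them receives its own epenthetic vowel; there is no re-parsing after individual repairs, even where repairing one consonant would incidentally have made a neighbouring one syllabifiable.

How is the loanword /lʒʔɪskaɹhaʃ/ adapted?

Substitution: /l/ → /t/, /ʒ/ → /n/, giving /tnʔɪskaɹhaʃ/.
Syllabifying with onset maximization leaves /t/, /ʃ/ stranded (no codas are permitted; onsets may contain at most 2 consonants).
Epenthesis after each stranded consonant: /t/ → /tɪ/, /ʃ/ → /ʃa/.

tɪnʔɪskaɹhaʃa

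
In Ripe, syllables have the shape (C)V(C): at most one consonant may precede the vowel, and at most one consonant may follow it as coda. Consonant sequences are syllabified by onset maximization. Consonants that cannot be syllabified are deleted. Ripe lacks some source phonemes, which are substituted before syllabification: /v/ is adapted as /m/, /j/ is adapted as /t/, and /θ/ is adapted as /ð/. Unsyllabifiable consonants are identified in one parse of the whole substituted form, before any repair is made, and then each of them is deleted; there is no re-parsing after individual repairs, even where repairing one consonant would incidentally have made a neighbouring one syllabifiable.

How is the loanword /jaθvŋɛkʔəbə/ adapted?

taðŋɛkʔəbə

Substitution: /j/ → /t/, /θ/ → /ð/, /v/ → /m/, giving /taðmŋɛkʔəbə/.
Syllabifying with onset maximization leaves /m/ stranded (at most one coda consonant is licensed; onsets are limited to one consonant).
Each unlicensed consonant is deleted: /m/.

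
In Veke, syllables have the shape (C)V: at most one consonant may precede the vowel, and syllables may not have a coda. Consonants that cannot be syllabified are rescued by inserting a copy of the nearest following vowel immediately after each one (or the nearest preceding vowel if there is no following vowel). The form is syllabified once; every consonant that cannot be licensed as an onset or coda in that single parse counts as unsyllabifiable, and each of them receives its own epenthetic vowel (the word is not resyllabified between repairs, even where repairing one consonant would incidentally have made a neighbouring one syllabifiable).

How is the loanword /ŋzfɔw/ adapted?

Syllabifying with onset maximization leaves /ŋ/, /z/, /w/ stranded (no codas are permitted; onsets are limited to one consonant).
Inserting the epenthetic vowel yields /ŋ/ → /ŋɔ/, /z/ → /zɔ/, /w/ → /wɔ/.

ŋɔzɔfɔwɔ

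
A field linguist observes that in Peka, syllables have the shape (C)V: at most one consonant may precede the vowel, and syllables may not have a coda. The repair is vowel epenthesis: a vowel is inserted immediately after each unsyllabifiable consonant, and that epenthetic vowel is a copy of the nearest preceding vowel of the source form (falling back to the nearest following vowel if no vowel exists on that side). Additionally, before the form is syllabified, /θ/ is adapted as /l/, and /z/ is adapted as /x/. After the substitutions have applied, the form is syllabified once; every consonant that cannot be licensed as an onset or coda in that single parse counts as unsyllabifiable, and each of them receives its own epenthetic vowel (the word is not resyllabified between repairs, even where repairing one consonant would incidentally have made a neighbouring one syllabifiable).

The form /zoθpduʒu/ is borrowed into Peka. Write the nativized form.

Substitution: /z/ → /x/, /θ/ → /l/, giving /xolpduʒu/.
Syllabifying with onset maximization leaves /l/, /p/ stranded (no codas are permitted; onsets are limited to one consonant).
Epenthesis after each stranded consonant: /l/ → /lo/, /p/ → /po/.

xolopoduʒu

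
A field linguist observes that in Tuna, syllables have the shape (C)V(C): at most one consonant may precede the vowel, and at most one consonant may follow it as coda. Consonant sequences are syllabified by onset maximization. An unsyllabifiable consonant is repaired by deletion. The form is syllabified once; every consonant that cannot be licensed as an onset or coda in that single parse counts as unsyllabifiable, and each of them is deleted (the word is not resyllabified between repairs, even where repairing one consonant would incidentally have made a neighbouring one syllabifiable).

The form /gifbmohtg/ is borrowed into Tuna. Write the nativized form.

Under (C)V(C), the unsyllabifiable consonants are /b/, /t/, /g/ (at most one coda consonant is licensed; onsets are limited to one consonant).
Deletion applies to /b/, /t/, /g/.

gifmoh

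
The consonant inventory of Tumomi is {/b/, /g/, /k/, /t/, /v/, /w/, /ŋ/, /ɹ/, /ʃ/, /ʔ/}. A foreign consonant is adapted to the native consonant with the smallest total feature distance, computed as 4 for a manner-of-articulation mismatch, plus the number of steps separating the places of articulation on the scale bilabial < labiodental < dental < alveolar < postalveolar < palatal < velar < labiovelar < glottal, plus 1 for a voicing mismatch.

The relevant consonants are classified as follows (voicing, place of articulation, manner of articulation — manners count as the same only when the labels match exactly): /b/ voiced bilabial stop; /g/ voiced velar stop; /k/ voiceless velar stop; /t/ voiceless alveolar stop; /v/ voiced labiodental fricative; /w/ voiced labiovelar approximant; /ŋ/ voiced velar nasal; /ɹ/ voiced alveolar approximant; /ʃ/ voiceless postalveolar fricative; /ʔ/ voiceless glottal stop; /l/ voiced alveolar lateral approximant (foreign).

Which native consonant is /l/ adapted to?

ɹ

/ɹ/ is closest: manner differs (lateral approximant→approximant, +4), place distance 0 (alveolar→alveolar), same voicing; total 4. Next closest is /t/ at distance 5.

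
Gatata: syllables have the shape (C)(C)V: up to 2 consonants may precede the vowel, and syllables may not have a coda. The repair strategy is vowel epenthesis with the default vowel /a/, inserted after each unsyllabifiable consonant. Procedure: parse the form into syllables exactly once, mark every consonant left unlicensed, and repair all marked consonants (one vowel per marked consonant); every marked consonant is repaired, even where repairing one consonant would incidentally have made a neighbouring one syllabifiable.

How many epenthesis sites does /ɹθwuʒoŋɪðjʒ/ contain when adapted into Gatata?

The unsyllabifiable consonants are /ɹ/, /ð/, /j/, /ʒ/; each receives one epenthetic vowel.

4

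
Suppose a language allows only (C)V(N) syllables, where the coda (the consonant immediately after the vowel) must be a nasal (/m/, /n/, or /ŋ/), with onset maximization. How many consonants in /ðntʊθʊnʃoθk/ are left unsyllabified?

Under (C)V(N), the unsyllabifiable consonants are /ð/, /n/, /θ/, /k/ (only a nasal (/m/, /n/, or /ŋ/) is licensed in coda position; onsets are limited to one consonant).

4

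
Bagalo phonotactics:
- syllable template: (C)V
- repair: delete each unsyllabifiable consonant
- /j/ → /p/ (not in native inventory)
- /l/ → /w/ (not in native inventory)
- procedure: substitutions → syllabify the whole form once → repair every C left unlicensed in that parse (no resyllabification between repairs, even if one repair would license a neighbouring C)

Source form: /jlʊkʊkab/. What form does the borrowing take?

Substitution: /j/ → /p/, /l/ → /w/, giving /pwʊkʊkab/.
Under (C)V, the unsyllabifiable consonants are /p/, /b/ (no codas are permitted; onsets are limited to one consonant).
Each unlicensed consonant is deleted: /p/, /b/.

wʊkʊka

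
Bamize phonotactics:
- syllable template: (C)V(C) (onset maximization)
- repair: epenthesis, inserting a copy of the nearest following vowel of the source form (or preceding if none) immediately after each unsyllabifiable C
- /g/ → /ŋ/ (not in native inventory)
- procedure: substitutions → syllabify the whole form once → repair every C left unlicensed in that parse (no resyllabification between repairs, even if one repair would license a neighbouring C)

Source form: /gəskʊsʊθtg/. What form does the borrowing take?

ŋəskʊsʊθtʊŋʊ

Substitution: /g/ → /ŋ/, giving /ŋəskʊsʊθtŋ/.
The consonants /t/, /ŋ/ cannot be parsed into a legal (C)V(C) syllable (at most one coda consonant is licensed; onsets are limited to one consonant).
Inserting the epenthetic vowel yields /t/ → /tʊ/, /ŋ/ → /ŋʊ/.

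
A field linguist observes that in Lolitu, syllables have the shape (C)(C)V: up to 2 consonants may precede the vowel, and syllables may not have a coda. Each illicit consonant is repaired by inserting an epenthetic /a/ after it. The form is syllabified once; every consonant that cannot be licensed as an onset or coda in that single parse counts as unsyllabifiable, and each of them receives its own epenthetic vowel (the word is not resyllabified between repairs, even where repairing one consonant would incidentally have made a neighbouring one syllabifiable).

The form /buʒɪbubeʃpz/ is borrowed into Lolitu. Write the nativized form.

buʒɪbubeʃapaza

Syllabifying with onset maximization leaves /ʃ/, /p/, /z/ stranded (no codas are permitted; onsets may contain at most 2 consonants).
Inserting the epenthetic vowel yields /ʃ/ → /ʃa/, /p/ → /pa/, /z/ → /za/.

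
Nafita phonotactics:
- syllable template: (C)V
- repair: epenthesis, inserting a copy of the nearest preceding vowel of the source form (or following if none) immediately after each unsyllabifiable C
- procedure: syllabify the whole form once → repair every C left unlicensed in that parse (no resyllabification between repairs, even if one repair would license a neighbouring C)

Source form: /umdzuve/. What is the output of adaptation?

umuduzuve

Under (C)V, the unsyllabifiable consonants are /m/, /d/ (no codas are permitted; onsets are limited to one consonant).
Each unlicensed consonant becomes the onset of a new syllable: /m/ → /mu/, /d/ → /du/.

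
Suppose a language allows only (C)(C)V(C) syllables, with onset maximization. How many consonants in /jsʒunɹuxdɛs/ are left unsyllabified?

1

Under (C)(C)V(C), the unsyllabifiable consonants are /j/ (at most one coda consonant is licensed; onsets may contain at most 2 consonants).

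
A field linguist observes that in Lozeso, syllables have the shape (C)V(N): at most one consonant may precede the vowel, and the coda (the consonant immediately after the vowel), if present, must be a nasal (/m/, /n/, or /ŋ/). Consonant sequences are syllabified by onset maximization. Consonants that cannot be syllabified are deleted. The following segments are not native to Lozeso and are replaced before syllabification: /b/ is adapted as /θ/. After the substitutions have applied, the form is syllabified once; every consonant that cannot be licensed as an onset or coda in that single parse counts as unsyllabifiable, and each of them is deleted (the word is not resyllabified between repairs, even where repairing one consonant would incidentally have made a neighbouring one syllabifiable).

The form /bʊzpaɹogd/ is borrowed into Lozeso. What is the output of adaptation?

θʊpaɹo

Substitution: /b/ → /θ/, giving /θʊzpaɹogd/.
Syllabifying with onset maximization leaves /z/, /g/, /d/ stranded (only a nasal (/m/, /n/, or /ŋ/) is licensed in coda position; onsets are limited to one consonant).
Deletion applies to /z/, /g/, /d/.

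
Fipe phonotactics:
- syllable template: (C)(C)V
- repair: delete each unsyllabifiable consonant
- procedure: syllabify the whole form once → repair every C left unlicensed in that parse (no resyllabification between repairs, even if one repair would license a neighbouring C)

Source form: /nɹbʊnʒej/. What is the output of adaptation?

Under (C)(C)V, the unsyllabifiable consonants are /n/, /j/ (no codas are permitted; onsets may contain at most 2 consonants).
Deletion applies to /n/, /j/.

ɹbʊnʒe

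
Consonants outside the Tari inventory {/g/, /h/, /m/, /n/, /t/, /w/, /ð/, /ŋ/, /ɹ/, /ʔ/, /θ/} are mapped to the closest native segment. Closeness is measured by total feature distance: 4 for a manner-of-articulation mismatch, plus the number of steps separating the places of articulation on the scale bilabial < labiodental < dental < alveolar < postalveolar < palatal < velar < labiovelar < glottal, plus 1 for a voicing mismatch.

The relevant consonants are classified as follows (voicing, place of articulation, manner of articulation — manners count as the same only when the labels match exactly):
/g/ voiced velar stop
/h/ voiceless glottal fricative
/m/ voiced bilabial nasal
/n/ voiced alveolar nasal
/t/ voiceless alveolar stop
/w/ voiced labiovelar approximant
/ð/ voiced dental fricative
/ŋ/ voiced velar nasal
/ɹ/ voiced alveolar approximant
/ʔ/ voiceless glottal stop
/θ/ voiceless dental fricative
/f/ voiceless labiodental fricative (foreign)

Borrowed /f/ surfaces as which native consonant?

θ

/θ/ is closest: same manner (fricative), place distance 1 (labiodental→dental), same voicing; total 1. Next closest is /ð/ at distance 2.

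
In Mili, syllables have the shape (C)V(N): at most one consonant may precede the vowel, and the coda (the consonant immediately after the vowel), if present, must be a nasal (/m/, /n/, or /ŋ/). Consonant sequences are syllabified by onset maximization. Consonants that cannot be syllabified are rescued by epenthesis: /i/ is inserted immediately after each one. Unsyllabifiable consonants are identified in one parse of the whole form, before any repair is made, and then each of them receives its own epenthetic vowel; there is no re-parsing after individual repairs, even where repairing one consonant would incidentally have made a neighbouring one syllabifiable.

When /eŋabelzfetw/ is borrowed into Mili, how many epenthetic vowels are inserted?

4

The unsyllabifiable consonants are /l/, /z/, /t/, /w/; each receives one epenthetic vowel.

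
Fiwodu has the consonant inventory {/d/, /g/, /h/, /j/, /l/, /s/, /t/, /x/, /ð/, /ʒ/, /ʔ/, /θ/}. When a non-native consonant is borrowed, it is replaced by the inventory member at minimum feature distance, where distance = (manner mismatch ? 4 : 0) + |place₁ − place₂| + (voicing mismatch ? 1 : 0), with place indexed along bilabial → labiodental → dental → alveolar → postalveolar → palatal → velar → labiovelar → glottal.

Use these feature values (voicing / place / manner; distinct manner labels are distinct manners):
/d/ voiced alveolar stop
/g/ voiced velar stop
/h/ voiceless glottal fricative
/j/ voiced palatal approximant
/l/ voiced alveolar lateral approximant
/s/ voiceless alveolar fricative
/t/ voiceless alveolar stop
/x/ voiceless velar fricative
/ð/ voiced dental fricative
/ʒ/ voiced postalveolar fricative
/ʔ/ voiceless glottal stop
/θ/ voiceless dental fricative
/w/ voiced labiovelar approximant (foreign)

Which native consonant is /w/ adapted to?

j

/j/ is closest: same manner (approximant), place distance 2 (labiovelar→palatal), same voicing; total 2. Next closest is /g/ at distance 5.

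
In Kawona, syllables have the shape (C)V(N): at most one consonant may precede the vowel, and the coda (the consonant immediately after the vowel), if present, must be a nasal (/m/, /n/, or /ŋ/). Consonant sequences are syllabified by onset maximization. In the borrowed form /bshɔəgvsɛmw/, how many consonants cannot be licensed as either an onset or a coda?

5

Under (C)V(N), the unsyllabifiable consonants are /b/, /s/, /g/, /v/, /w/ (only a nasal (/m/, /n/, or /ŋ/) is licensed in coda position; onsets are limited to one consonant).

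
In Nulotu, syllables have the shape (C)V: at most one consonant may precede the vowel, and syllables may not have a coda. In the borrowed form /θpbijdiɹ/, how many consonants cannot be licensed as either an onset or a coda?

Under (C)V, the unsyllabifiable consonants are /θ/, /p/, /j/, /ɹ/ (no codas are permitted; onsets are limited to one consonant).

4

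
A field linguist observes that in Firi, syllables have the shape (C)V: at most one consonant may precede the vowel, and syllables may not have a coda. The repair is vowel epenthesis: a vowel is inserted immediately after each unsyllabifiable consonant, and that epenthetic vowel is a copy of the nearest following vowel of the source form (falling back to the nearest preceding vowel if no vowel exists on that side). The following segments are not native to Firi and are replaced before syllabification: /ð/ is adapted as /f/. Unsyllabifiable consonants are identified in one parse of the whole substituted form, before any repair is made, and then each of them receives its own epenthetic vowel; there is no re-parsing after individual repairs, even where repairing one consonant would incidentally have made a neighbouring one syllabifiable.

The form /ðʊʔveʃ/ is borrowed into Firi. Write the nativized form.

Substitution: /ð/ → /f/, giving /fʊʔveʃ/.
Under (C)V, the unsyllabifiable consonants are /ʔ/, /ʃ/ (no codas are permitted; onsets are limited to one consonant).
Epenthesis after each stranded consonant: /ʔ/ → /ʔe/, /ʃ/ → /ʃe/.

fʊʔeveʃe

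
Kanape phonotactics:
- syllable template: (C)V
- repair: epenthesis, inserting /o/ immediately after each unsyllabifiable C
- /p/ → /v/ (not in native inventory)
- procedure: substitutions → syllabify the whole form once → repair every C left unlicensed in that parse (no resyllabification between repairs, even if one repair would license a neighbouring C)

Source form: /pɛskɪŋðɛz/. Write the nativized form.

Substitution: /p/ → /v/, giving /vɛskɪŋðɛz/.
The consonants /s/, /ŋ/, /z/ cannot be parsed into a legal (C)V syllable (no codas are permitted; onsets are limited to one consonant).
Epenthesis after each stranded consonant: /s/ → /so/, /ŋ/ → /ŋo/, /z/ → /zo/.

vɛsokɪŋoðɛzo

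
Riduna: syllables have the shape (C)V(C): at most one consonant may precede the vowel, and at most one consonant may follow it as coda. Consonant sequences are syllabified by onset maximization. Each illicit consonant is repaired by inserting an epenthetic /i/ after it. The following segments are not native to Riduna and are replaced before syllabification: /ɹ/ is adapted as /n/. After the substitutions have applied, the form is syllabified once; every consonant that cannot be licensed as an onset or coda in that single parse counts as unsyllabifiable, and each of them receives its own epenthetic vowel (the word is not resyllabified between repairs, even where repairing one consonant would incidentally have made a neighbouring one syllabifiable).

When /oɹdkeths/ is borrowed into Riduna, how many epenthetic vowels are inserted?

3

After substitution the input is /ondkeths/.
The unsyllabifiable consonants are /d/, /h/, /s/; each receives one epenthetic vowel.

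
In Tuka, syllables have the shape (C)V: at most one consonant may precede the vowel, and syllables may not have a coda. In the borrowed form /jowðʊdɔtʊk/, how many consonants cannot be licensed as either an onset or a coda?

Syllabifying with onset maximization leaves /w/, /k/ stranded (no codas are permitted; onsets are limited to one consonant).

2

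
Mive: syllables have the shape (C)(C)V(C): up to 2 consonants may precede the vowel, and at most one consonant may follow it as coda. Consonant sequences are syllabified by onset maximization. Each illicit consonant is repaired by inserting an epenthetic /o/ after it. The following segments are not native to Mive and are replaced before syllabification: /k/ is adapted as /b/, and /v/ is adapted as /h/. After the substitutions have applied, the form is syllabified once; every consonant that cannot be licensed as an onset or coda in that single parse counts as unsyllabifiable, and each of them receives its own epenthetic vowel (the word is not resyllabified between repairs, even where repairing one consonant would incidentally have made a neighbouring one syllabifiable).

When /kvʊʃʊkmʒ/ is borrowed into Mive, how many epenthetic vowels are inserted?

2

After substitution the input is /bhʊʃʊbmʒ/.
The unsyllabifiable consonants are /m/, /ʒ/; each receives one epenthetic vowel.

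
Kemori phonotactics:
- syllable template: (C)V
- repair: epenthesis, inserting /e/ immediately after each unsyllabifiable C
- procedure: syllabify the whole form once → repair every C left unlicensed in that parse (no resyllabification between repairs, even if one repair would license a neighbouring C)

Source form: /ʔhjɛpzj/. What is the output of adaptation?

ʔehejɛpezeje

The consonants /ʔ/, /h/, /p/, /z/, /j/ cannot be parsed into a legal (C)V syllable (no codas are permitted; onsets are limited to one consonant).
Epenthesis after each stranded consonant: /ʔ/ → /ʔe/, /h/ → /he/, /p/ → /pe/, /z/ → /ze/, /j/ → /je/.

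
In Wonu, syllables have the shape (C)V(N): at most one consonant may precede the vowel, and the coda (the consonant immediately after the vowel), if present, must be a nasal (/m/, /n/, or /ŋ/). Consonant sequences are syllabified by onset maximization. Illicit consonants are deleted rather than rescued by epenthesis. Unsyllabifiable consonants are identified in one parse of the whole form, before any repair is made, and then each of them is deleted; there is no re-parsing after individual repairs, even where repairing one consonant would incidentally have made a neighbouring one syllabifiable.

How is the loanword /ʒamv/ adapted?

ʒam

Syllabifying with onset maximization leaves /v/ stranded (only a nasal (/m/, /n/, or /ŋ/) is licensed in coda position; onsets are limited to one consonant).
Deletion applies to /v/.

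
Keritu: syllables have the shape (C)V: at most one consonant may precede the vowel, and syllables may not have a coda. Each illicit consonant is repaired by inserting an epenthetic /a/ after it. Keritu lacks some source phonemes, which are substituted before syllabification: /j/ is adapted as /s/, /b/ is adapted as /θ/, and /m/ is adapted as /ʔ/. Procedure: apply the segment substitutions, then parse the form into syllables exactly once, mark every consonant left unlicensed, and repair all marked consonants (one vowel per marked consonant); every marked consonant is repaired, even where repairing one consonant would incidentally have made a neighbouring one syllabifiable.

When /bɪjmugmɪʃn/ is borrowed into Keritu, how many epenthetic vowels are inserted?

After substitution the input is /θɪsʔugʔɪʃn/.
The unsyllabifiable consonants are /s/, /g/, /ʃ/, /n/; each receives one epenthetic vowel.

4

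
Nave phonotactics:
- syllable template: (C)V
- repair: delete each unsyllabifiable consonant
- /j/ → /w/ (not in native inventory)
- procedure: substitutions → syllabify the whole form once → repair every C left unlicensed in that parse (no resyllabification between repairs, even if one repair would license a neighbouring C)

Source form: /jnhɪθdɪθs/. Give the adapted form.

hɪdɪ

Substitution: /j/ → /w/, giving /wnhɪθdɪθs/.
Under (C)V, the unsyllabifiable consonants are /w/, /n/, /θ/, /θ/, /s/ (no codas are permitted; onsets are limited to one consonant).
Each unlicensed consonant is deleted: /w/, /n/, /θ/, /θ/, /s/.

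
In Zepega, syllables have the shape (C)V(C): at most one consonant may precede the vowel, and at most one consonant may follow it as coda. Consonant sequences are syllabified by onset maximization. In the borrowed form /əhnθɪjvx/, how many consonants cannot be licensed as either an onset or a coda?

3

The consonants /n/, /v/, /x/ cannot be parsed into a legal (C)V(C) syllable (at most one coda consonant is licensed; onsets are limited to one consonant).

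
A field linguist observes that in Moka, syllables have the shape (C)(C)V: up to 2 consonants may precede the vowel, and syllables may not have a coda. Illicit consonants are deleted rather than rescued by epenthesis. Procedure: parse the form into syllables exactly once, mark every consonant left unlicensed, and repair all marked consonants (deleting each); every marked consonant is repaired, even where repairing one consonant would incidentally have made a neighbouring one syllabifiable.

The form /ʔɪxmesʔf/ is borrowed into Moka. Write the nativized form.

Syllabifying with onset maximization leaves /s/, /ʔ/, /f/ stranded (no codas are permitted; onsets may contain at most 2 consonants).
Deletion applies to /s/, /ʔ/, /f/.

ʔɪxme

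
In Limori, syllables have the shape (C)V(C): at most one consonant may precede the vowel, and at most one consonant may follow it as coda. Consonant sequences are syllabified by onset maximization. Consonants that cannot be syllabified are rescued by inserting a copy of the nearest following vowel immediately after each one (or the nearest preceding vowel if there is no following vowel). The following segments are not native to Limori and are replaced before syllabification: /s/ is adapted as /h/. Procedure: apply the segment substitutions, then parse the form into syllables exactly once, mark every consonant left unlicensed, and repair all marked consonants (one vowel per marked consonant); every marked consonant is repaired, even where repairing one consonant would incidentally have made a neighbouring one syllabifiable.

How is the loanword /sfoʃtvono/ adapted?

Substitution: /s/ → /h/, giving /hfoʃtvono/.
Syllabifying with onset maximization leaves /h/, /t/ stranded (at most one coda consonant is licensed; onsets are limited to one consonant).
Inserting the epenthetic vowel yields /h/ → /ho/, /t/ → /to/.

hofoʃtovono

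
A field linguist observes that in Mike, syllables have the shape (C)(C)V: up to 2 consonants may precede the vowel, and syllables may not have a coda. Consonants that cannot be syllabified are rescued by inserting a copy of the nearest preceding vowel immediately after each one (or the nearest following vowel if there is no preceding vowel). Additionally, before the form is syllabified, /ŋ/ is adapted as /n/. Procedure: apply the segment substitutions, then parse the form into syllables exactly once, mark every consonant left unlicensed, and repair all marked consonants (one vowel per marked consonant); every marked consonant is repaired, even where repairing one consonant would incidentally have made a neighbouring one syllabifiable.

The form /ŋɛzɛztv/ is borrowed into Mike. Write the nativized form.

Substitution: /ŋ/ → /n/, giving /nɛzɛztv/.
The consonants /z/, /t/, /v/ cannot be parsed into a legal (C)(C)V syllable (no codas are permitted; onsets may contain at most 2 consonants).
Each unlicensed consonant becomes the onset of a new syllable: /z/ → /zɛ/, /t/ → /tɛ/, /v/ → /vɛ/.

nɛzɛzɛtɛvɛ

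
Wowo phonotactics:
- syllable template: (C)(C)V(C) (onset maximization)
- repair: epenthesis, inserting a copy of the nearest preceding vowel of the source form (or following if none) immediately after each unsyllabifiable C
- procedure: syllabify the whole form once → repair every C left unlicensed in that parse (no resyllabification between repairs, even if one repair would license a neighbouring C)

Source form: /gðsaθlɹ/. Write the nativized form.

Under (C)(C)V(C), the unsyllabifiable consonants are /g/, /l/, /ɹ/ (at most one coda consonant is licensed; onsets may contain at most 2 consonants).
Each unlicensed consonant becomes the onset of a new syllable: /g/ → /ga/, /l/ → /la/, /ɹ/ → /ɹa/.

gaðsaθlaɹa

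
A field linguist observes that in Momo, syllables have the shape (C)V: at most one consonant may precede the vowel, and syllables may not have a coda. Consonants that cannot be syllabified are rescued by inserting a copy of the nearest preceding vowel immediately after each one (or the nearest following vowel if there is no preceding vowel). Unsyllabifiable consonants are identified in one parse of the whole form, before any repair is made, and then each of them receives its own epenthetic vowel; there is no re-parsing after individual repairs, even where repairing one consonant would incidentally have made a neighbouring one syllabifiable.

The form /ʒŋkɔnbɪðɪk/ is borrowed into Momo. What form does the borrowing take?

ʒɔŋɔkɔnɔbɪðɪkɪ

Syllabifying with onset maximization leaves /ʒ/, /ŋ/, /n/, /k/ stranded (no codas are permitted; onsets are limited to one consonant).
Epenthesis after each stranded consonant: /ʒ/ → /ʒɔ/, /ŋ/ → /ŋɔ/, /n/ → /nɔ/, /k/ → /kɪ/.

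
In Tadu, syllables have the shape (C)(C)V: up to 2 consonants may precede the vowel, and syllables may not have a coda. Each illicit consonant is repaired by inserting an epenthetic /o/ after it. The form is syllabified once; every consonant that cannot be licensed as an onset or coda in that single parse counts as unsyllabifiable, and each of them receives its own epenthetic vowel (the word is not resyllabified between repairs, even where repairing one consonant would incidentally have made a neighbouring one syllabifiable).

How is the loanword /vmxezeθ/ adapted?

vomxezeθo

Under (C)(C)V, the unsyllabifiable consonants are /v/, /θ/ (no codas are permitted; onsets may contain at most 2 consonants).
Epenthesis after each stranded consonant: /v/ → /vo/, /θ/ → /θo/.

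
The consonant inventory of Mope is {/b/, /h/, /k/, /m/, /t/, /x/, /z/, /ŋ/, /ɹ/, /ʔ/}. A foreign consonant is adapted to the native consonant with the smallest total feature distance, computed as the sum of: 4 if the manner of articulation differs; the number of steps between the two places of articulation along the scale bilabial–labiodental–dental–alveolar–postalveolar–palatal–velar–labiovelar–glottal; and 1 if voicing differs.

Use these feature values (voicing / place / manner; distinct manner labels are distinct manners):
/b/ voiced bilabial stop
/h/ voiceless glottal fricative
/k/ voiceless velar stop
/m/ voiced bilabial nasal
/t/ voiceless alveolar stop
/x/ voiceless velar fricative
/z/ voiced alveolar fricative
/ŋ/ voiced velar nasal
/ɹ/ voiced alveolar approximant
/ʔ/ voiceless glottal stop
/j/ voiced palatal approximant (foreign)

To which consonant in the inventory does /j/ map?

ɹ

/ɹ/ is closest: same manner (approximant), place distance 2 (palatal→alveolar), same voicing; total 2. Next closest is /ŋ/ at distance 5.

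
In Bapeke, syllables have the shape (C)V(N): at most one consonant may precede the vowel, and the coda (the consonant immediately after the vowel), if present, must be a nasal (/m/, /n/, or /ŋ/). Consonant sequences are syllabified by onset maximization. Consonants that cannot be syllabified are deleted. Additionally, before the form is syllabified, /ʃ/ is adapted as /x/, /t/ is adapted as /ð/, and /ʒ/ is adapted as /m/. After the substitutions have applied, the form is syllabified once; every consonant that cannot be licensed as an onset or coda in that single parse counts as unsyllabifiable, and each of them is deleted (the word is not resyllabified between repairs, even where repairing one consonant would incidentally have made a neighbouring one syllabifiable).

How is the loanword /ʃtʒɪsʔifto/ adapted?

mɪʔiðo

Substitution: /ʃ/ → /x/, /t/ → /ð/, /ʒ/ → /m/, giving /xðmɪsʔifðo/.
The consonants /x/, /ð/, /s/, /f/ cannot be parsed into a legal (C)V(N) syllable (only a nasal (/m/, /n/, or /ŋ/) is licensed in coda position; onsets are limited to one consonant).
Deletion applies to /x/, /ð/, /s/, /f/.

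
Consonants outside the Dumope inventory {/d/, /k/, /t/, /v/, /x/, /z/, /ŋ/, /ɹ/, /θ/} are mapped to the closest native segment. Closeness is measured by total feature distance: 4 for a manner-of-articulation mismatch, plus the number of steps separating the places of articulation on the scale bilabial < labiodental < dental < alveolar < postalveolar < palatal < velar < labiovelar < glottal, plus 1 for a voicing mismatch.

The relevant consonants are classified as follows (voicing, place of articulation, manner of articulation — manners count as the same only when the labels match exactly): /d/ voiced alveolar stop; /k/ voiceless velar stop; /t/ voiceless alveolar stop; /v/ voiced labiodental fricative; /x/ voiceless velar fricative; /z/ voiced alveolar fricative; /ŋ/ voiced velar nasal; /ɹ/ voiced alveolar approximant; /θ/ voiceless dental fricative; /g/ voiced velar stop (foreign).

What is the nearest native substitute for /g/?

/k/ is closest: same manner (stop), place distance 0 (velar→velar), voicing differs (+1); total 1. Next closest is /d/ at distance 3.

k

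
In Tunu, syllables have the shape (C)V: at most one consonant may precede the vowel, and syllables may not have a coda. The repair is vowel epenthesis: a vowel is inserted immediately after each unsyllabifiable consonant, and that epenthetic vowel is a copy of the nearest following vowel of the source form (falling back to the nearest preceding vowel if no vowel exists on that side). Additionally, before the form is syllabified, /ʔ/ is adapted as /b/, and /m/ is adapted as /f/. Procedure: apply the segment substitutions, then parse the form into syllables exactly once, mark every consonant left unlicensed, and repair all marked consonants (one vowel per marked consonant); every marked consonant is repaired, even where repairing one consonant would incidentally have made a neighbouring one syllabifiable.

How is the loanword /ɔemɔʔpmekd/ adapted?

Substitution: /m/ → /f/, /ʔ/ → /b/, giving /ɔefɔbpfekd/.
Syllabifying with onset maximization leaves /b/, /p/, /k/, /d/ stranded (no codas are permitted; onsets are limited to one consonant).
Epenthesis after each stranded consonant: /b/ → /be/, /p/ → /pe/, /k/ → /ke/, /d/ → /de/.

ɔefɔbepefekede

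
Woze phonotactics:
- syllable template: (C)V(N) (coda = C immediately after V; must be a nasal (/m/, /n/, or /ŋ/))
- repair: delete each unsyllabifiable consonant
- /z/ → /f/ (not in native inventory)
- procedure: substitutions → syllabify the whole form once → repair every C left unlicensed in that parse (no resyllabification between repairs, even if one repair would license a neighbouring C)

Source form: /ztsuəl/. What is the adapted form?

suə

Substitution: /z/ → /f/, giving /ftsuəl/.
Syllabifying with onset maximization leaves /f/, /t/, /l/ stranded (only a nasal (/m/, /n/, or /ŋ/) is licensed in coda position; onsets are limited to one consonant).
Deleting the stranded consonants removes /f/, /t/, /l/.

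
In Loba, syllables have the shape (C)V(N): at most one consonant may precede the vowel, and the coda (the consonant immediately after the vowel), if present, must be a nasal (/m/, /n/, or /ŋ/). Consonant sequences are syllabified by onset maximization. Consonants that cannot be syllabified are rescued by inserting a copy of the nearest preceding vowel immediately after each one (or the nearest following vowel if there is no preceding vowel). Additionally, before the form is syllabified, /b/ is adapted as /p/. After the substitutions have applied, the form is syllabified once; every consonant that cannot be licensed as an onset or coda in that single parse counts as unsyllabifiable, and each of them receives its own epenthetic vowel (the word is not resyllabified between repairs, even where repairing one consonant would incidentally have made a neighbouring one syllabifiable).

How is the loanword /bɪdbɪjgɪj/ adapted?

pɪdɪpɪjɪgɪjɪ

Substitution: /b/ → /p/, giving /pɪdpɪjgɪj/.
Syllabifying with onset maximization leaves /d/, /j/, /j/ stranded (only a nasal (/m/, /n/, or /ŋ/) is licensed in coda position; onsets are limited to one consonant).
Each unlicensed consonant becomes the onset of a new syllable: /d/ → /dɪ/, /j/ → /jɪ/, /j/ → /jɪ/.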